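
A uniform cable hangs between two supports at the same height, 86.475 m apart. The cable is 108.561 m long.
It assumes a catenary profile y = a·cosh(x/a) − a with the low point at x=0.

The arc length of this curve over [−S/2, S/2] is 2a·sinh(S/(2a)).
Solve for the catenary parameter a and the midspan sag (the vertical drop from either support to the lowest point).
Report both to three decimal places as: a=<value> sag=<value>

a=36.194 sag=29.047

seed: a₀ = √(S³/(24(L−S))) = √(86.475³/(24·22.086)) = 34.927838
iter 1: u=1.237909  f(a)=+1.755e+00  f'(a)=-1.469e+00  a ← 34.927838 − (+1.755e+00/-1.469e+00) = 36.122444
iter 2: u=1.196970  f(a)=+9.408e-02  f'(a)=-1.316e+00  a ← 36.122444 − (+9.408e-02/-1.316e+00) = 36.193946
iter 3: u=1.194606  f(a)=+3.041e-04  f'(a)=-1.307e+00  a ← 36.193946 − (+3.041e-04/-1.307e+00) = 36.194179
iter 4: u=1.194598  f(a)=+3.200e-09  f'(a)=-1.307e+00  a ← 36.194179 − (+3.200e-09/-1.307e+00) = 36.194179
iter 5: u=1.194598  f(a)=+1.421e-14  f'(a)=-1.307e+00  a ← 36.194179 − (+1.421e-14/-1.307e+00) = 36.194179
converged: |Δa| < 1e-12 after 5 iterations
sag = a·(cosh(S/(2a)) − 1) = 36.194179·(cosh(1.194598) − 1) = 29.046846
T_max/T_min = cosh(S/(2a)) = 1.802528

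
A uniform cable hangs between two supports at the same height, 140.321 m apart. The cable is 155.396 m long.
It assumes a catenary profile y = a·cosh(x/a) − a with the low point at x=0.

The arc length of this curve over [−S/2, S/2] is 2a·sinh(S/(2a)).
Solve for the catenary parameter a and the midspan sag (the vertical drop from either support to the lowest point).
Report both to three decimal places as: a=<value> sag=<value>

seed: a₀ = √(S³/(24(L−S))) = √(140.321³/(24·15.075)) = 87.387583
iter 1: u=0.802866  f(a)=+4.934e-01  f'(a)=-3.678e-01  a ← 87.387583 − (+4.934e-01/-3.678e-01) = 88.729136
iter 2: u=0.790727  f(a)=+1.159e-02  f'(a)=-3.507e-01  a ← 88.729136 − (+1.159e-02/-3.507e-01) = 88.762190
iter 3: u=0.790432  f(a)=+6.739e-06  f'(a)=-3.503e-01  a ← 88.762190 − (+6.739e-06/-3.503e-01) = 88.762210
iter 4: u=0.790432  f(a)=+2.302e-12  f'(a)=-3.503e-01  a ← 88.762210 − (+2.302e-12/-3.503e-01) = 88.762210
converged: |Δa| < 1e-12 after 4 iterations
sag = a·(cosh(S/(2a)) − 1) = 88.762210·(cosh(0.790432) − 1) = 29.202654
T_max/T_min = cosh(S/(2a)) = 1.328999

a=88.762 sag=29.203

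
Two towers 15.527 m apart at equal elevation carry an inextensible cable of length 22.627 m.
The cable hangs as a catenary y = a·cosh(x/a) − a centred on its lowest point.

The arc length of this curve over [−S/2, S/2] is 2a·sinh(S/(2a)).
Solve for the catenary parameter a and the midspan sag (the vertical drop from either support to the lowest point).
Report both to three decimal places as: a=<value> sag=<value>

seed: a₀ = √(S³/(24(L−S))) = √(15.527³/(24·7.100)) = 4.687017
iter 1: u=1.656384  f(a)=+1.040e+00  f'(a)=-3.947e+00  a ← 4.687017 − (+1.040e+00/-3.947e+00) = 4.950560
iter 2: u=1.568207  f(a)=+9.417e-02  f'(a)=-3.262e+00  a ← 4.950560 − (+9.417e-02/-3.262e+00) = 4.979433
iter 3: u=1.559113  f(a)=+9.417e-04  f'(a)=-3.197e+00  a ← 4.979433 − (+9.417e-04/-3.197e+00) = 4.979728
iter 4: u=1.559021  f(a)=+9.626e-08  f'(a)=-3.196e+00  a ← 4.979728 − (+9.626e-08/-3.196e+00) = 4.979728
iter 5: u=1.559021  f(a)=-3.553e-15  f'(a)=-3.196e+00  a ← 4.979728 − (-3.553e-15/-3.196e+00) = 4.979728
converged: |Δa| < 1e-12 after 5 iterations
sag = a·(cosh(S/(2a)) − 1) = 4.979728·(cosh(1.559021) − 1) = 7.381218
T_max/T_min = cosh(S/(2a)) = 2.482253

a=4.980 sag=7.381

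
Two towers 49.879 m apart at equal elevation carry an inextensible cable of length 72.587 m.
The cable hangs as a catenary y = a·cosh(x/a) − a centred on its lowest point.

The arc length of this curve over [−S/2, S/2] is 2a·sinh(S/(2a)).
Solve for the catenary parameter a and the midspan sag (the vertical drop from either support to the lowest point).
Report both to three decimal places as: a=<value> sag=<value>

seed: a₀ = √(S³/(24(L−S))) = √(49.879³/(24·22.708)) = 15.089733
iter 1: u=1.652746  f(a)=+3.311e+00  f'(a)=-3.916e+00  a ← 15.089733 − (+3.311e+00/-3.916e+00) = 15.935180
iter 2: u=1.565059  f(a)=+2.986e-01  f'(a)=-3.239e+00  a ← 15.935180 − (+2.986e-01/-3.239e+00) = 16.027383
iter 3: u=1.556056  f(a)=+2.962e-03  f'(a)=-3.175e+00  a ← 16.027383 − (+2.962e-03/-3.175e+00) = 16.028316
iter 4: u=1.555965  f(a)=+2.976e-07  f'(a)=-3.174e+00  a ← 16.028316 − (+2.976e-07/-3.174e+00) = 16.028316
iter 5: u=1.555965  f(a)=+0.000e+00  f'(a)=-3.174e+00  a ← 16.028316 − (+0.000e+00/-3.174e+00) = 16.028316
converged: |Δa| < 1e-12 after 5 iterations
sag = a·(cosh(S/(2a)) − 1) = 16.028316·(cosh(1.555965) − 1) = 23.646929
T_max/T_min = cosh(S/(2a)) = 2.475322

a=16.028 sag=23.647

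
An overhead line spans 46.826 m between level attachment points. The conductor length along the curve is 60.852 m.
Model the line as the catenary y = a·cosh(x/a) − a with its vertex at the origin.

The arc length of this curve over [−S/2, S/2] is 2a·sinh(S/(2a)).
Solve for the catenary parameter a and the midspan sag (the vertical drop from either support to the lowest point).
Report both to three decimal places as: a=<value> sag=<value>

seed: a₀ = √(S³/(24(L−S))) = √(46.826³/(24·14.026)) = 17.464576
iter 1: u=1.340599  f(a)=+1.316e+00  f'(a)=-1.914e+00  a ← 17.464576 − (+1.316e+00/-1.914e+00) = 18.151957
iter 2: u=1.289833  f(a)=+8.166e-02  f'(a)=-1.683e+00  a ← 18.151957 − (+8.166e-02/-1.683e+00) = 18.200475
iter 3: u=1.286395  f(a)=+3.607e-04  f'(a)=-1.668e+00  a ← 18.200475 − (+3.607e-04/-1.668e+00) = 18.200691
iter 4: u=1.286380  f(a)=+7.104e-09  f'(a)=-1.668e+00  a ← 18.200691 − (+7.104e-09/-1.668e+00) = 18.200691
iter 5: u=1.286380  f(a)=+7.105e-15  f'(a)=-1.668e+00  a ← 18.200691 − (+7.105e-15/-1.668e+00) = 18.200691
converged: |Δa| < 1e-12 after 5 iterations
sag = a·(cosh(S/(2a)) − 1) = 18.200691·(cosh(1.286380) − 1) = 17.253598
T_max/T_min = cosh(S/(2a)) = 1.947964

a=18.201 sag=17.254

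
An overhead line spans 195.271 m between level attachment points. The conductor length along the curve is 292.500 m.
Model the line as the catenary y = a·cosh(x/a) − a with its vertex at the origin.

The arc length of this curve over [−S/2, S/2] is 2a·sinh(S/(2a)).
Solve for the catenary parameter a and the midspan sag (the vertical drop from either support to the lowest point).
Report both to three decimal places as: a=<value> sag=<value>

a=60.301 sag=97.893

seed: a₀ = √(S³/(24(L−S))) = √(195.271³/(24·97.229)) = 56.487596
iter 1: u=1.728441  f(a)=+1.560e+01  f'(a)=-4.587e+00  a ← 56.487596 − (+1.560e+01/-4.587e+00) = 59.888715
iter 2: u=1.630282  f(a)=+1.520e+00  f'(a)=-3.733e+00  a ← 59.888715 − (+1.520e+00/-3.733e+00) = 60.295916
iter 3: u=1.619272  f(a)=+1.787e-02  f'(a)=-3.646e+00  a ← 60.295916 − (+1.787e-02/-3.646e+00) = 60.300818
iter 4: u=1.619141  f(a)=+2.534e-06  f'(a)=-3.645e+00  a ← 60.300818 − (+2.534e-06/-3.645e+00) = 60.300818
iter 5: u=1.619141  f(a)=+1.137e-13  f'(a)=-3.645e+00  a ← 60.300818 − (+1.137e-13/-3.645e+00) = 60.300818
converged: |Δa| < 1e-12 after 5 iterations
sag = a·(cosh(S/(2a)) − 1) = 60.300818·(cosh(1.619141) − 1) = 97.892896
T_max/T_min = cosh(S/(2a)) = 2.623409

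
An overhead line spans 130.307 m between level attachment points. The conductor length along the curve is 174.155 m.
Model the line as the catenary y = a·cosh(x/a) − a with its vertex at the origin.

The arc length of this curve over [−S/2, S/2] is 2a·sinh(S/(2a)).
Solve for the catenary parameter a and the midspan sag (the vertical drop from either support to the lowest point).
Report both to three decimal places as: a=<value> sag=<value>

a=48.009 sag=51.426

seed: a₀ = √(S³/(24(L−S))) = √(130.307³/(24·43.848)) = 45.853354
iter 1: u=1.420910  f(a)=+4.645e+00  f'(a)=-2.328e+00  a ← 45.853354 − (+4.645e+00/-2.328e+00) = 47.849113
iter 2: u=1.361645  f(a)=+3.205e-01  f'(a)=-2.017e+00  a ← 47.849113 − (+3.205e-01/-2.017e+00) = 48.008049
iter 3: u=1.357137  f(a)=+1.776e-03  f'(a)=-1.994e+00  a ← 48.008049 − (+1.776e-03/-1.994e+00) = 48.008939
iter 4: u=1.357112  f(a)=+5.516e-08  f'(a)=-1.994e+00  a ← 48.008939 − (+5.516e-08/-1.994e+00) = 48.008939
iter 5: u=1.357112  f(a)=+2.842e-14  f'(a)=-1.994e+00  a ← 48.008939 − (+2.842e-14/-1.994e+00) = 48.008939
converged: |Δa| < 1e-12 after 5 iterations
sag = a·(cosh(S/(2a)) − 1) = 48.008939·(cosh(1.357112) − 1) = 51.426212
T_max/T_min = cosh(S/(2a)) = 2.071180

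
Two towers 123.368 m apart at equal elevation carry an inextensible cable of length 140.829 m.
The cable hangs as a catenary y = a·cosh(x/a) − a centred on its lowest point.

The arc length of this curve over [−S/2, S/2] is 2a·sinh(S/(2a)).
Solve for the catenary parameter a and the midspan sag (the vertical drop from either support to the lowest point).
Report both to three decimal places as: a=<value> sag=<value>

seed: a₀ = √(S³/(24(L−S))) = √(123.368³/(24·17.461)) = 66.936594
iter 1: u=0.921529  f(a)=+7.566e-01  f'(a)=-5.674e-01  a ← 66.936594 − (+7.566e-01/-5.674e-01) = 68.270032
iter 2: u=0.903530  f(a)=+2.320e-02  f'(a)=-5.331e-01  a ← 68.270032 − (+2.320e-02/-5.331e-01) = 68.313551
iter 3: u=0.902954  f(a)=+2.334e-05  f'(a)=-5.320e-01  a ← 68.313551 − (+2.334e-05/-5.320e-01) = 68.313595
iter 4: u=0.902953  f(a)=+2.368e-11  f'(a)=-5.320e-01  a ← 68.313595 − (+2.368e-11/-5.320e-01) = 68.313595
converged: |Δa| < 1e-12 after 4 iterations
sag = a·(cosh(S/(2a)) − 1) = 68.313595·(cosh(0.902953) − 1) = 29.793230
T_max/T_min = cosh(S/(2a)) = 1.436124

a=68.314 sag=29.793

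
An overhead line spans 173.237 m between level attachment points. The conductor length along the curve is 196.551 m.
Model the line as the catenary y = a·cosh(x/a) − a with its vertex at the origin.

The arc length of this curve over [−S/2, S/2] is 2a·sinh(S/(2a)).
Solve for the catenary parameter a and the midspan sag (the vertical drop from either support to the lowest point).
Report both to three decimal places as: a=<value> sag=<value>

a=98.282 sag=40.705

seed: a₀ = √(S³/(24(L−S))) = √(173.237³/(24·23.314)) = 96.393326
iter 1: u=0.898594  f(a)=+9.596e-01  f'(a)=-5.239e-01  a ← 96.393326 − (+9.596e-01/-5.239e-01) = 98.224814
iter 2: u=0.881839  f(a)=+2.803e-02  f'(a)=-4.937e-01  a ← 98.224814 − (+2.803e-02/-4.937e-01) = 98.281589
iter 3: u=0.881330  f(a)=+2.551e-05  f'(a)=-4.928e-01  a ← 98.281589 − (+2.551e-05/-4.928e-01) = 98.281641
iter 4: u=0.881329  f(a)=+2.120e-11  f'(a)=-4.928e-01  a ← 98.281641 − (+2.120e-11/-4.928e-01) = 98.281641
converged: |Δa| < 1e-12 after 4 iterations
sag = a·(cosh(S/(2a)) − 1) = 98.281641·(cosh(0.881329) − 1) = 40.705246
T_max/T_min = cosh(S/(2a)) = 1.414169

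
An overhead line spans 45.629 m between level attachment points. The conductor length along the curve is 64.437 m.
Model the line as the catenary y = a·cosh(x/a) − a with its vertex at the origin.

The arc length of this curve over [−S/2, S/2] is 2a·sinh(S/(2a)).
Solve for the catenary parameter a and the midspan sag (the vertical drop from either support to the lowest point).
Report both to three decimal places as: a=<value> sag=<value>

a=15.331 sag=20.349

seed: a₀ = √(S³/(24(L−S))) = √(45.629³/(24·18.808)) = 14.507230
iter 1: u=1.572630  f(a)=+2.468e+00  f'(a)=-3.293e+00  a ← 14.507230 − (+2.468e+00/-3.293e+00) = 15.256443
iter 2: u=1.495401  f(a)=+2.040e-01  f'(a)=-2.769e+00  a ← 15.256443 − (+2.040e-01/-2.769e+00) = 15.330118
iter 3: u=1.488214  f(a)=+1.673e-03  f'(a)=-2.724e+00  a ← 15.330118 − (+1.673e-03/-2.724e+00) = 15.330732
iter 4: u=1.488155  f(a)=+1.145e-07  f'(a)=-2.724e+00  a ← 15.330732 − (+1.145e-07/-2.724e+00) = 15.330732
iter 5: u=1.488155  f(a)=-1.421e-14  f'(a)=-2.724e+00  a ← 15.330732 − (-1.421e-14/-2.724e+00) = 15.330732
converged: |Δa| < 1e-12 after 5 iterations
sag = a·(cosh(S/(2a)) − 1) = 15.330732·(cosh(1.488155) − 1) = 20.349278
T_max/T_min = cosh(S/(2a)) = 2.327352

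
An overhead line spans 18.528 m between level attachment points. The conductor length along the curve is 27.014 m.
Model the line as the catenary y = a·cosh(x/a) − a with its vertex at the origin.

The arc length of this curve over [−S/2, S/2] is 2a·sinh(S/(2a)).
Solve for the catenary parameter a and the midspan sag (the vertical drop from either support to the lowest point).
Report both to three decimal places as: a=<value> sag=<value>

a=5.938 sag=8.817

seed: a₀ = √(S³/(24(L−S))) = √(18.528³/(24·8.486)) = 5.588377
iter 1: u=1.657726  f(a)=+1.245e+00  f'(a)=-3.958e+00  a ← 5.588377 − (+1.245e+00/-3.958e+00) = 5.903014
iter 2: u=1.569368  f(a)=+1.129e-01  f'(a)=-3.270e+00  a ← 5.903014 − (+1.129e-01/-3.270e+00) = 5.937544
iter 3: u=1.560241  f(a)=+1.133e-03  f'(a)=-3.205e+00  a ← 5.937544 − (+1.133e-03/-3.205e+00) = 5.937897
iter 4: u=1.560148  f(a)=+1.165e-07  f'(a)=-3.204e+00  a ← 5.937897 − (+1.165e-07/-3.204e+00) = 5.937897
iter 5: u=1.560148  f(a)=+0.000e+00  f'(a)=-3.204e+00  a ← 5.937897 − (+0.000e+00/-3.204e+00) = 5.937897
converged: |Δa| < 1e-12 after 5 iterations
sag = a·(cosh(S/(2a)) − 1) = 5.937897·(cosh(1.560148) − 1) = 8.816684
T_max/T_min = cosh(S/(2a)) = 2.484816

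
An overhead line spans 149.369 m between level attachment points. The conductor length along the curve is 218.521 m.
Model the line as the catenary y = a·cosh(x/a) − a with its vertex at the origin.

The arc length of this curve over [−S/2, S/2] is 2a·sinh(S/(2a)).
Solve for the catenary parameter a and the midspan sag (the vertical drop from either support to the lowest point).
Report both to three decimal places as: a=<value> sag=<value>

a=47.641 sag=71.554

seed: a₀ = √(S³/(24(L−S))) = √(149.369³/(24·69.152)) = 44.810802
iter 1: u=1.666663  f(a)=+1.026e+01  f'(a)=-4.033e+00  a ← 44.810802 − (+1.026e+01/-4.033e+00) = 47.355804
iter 2: u=1.577093  f(a)=+9.394e-01  f'(a)=-3.326e+00  a ← 47.355804 − (+9.394e-01/-3.326e+00) = 47.638249
iter 3: u=1.567742  f(a)=+9.618e-03  f'(a)=-3.258e+00  a ← 47.638249 − (+9.618e-03/-3.258e+00) = 47.641201
iter 4: u=1.567645  f(a)=+1.031e-06  f'(a)=-3.257e+00  a ← 47.641201 − (+1.031e-06/-3.257e+00) = 47.641201
iter 5: u=1.567645  f(a)=+2.842e-14  f'(a)=-3.257e+00  a ← 47.641201 − (+2.842e-14/-3.257e+00) = 47.641201
converged: |Δa| < 1e-12 after 5 iterations
sag = a·(cosh(S/(2a)) − 1) = 47.641201·(cosh(1.567645) − 1) = 71.554188
T_max/T_min = cosh(S/(2a)) = 2.501939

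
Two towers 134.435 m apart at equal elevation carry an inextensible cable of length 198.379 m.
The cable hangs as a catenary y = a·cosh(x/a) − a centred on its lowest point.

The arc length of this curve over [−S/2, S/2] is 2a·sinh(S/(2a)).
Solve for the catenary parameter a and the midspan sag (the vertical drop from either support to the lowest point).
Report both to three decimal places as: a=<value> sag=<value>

seed: a₀ = √(S³/(24(L−S))) = √(134.435³/(24·63.944)) = 39.788998
iter 1: u=1.689349  f(a)=+9.770e+00  f'(a)=-4.230e+00  a ← 39.788998 − (+9.770e+00/-4.230e+00) = 42.098602
iter 2: u=1.596668  f(a)=+9.152e-01  f'(a)=-3.471e+00  a ← 42.098602 − (+9.152e-01/-3.471e+00) = 42.362247
iter 3: u=1.586731  f(a)=+9.866e-03  f'(a)=-3.397e+00  a ← 42.362247 − (+9.866e-03/-3.397e+00) = 42.365151
iter 4: u=1.586622  f(a)=+1.174e-06  f'(a)=-3.396e+00  a ← 42.365151 − (+1.174e-06/-3.396e+00) = 42.365151
iter 5: u=1.586622  f(a)=+0.000e+00  f'(a)=-3.396e+00  a ← 42.365151 − (+0.000e+00/-3.396e+00) = 42.365151
converged: |Δa| < 1e-12 after 5 iterations
sag = a·(cosh(S/(2a)) − 1) = 42.365151·(cosh(1.586622) − 1) = 65.492917
T_max/T_min = cosh(S/(2a)) = 2.545915

a=42.365 sag=65.493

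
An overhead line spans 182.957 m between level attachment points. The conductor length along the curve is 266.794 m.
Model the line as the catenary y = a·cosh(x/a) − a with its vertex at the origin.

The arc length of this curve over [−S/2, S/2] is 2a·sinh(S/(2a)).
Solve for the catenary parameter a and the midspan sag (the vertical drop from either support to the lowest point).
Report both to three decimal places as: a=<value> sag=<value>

a=58.622 sag=87.088

seed: a₀ = √(S³/(24(L−S))) = √(182.957³/(24·83.837)) = 55.169629
iter 1: u=1.658132  f(a)=+1.231e+01  f'(a)=-3.961e+00  a ← 55.169629 − (+1.231e+01/-3.961e+00) = 58.277025
iter 2: u=1.569718  f(a)=+1.117e+00  f'(a)=-3.272e+00  a ← 58.277025 − (+1.117e+00/-3.272e+00) = 58.618217
iter 3: u=1.560581  f(a)=+1.121e-02  f'(a)=-3.207e+00  a ← 58.618217 − (+1.121e-02/-3.207e+00) = 58.621712
iter 4: u=1.560488  f(a)=+1.155e-06  f'(a)=-3.206e+00  a ← 58.621712 − (+1.155e-06/-3.206e+00) = 58.621713
iter 5: u=1.560488  f(a)=-5.684e-14  f'(a)=-3.206e+00  a ← 58.621713 − (-5.684e-14/-3.206e+00) = 58.621713
converged: |Δa| < 1e-12 after 5 iterations
sag = a·(cosh(S/(2a)) − 1) = 58.621713·(cosh(1.560488) − 1) = 87.087809
T_max/T_min = cosh(S/(2a)) = 2.485590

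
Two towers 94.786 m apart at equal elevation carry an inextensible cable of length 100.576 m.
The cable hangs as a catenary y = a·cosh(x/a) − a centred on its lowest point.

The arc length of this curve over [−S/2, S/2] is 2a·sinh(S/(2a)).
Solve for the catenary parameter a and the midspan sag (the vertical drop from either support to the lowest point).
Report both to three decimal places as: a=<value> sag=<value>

a=78.991 sag=14.649

seed: a₀ = √(S³/(24(L−S))) = √(94.786³/(24·5.790)) = 78.283709
iter 1: u=0.605401  f(a)=+1.070e-01  f'(a)=-1.534e-01  a ← 78.283709 − (+1.070e-01/-1.534e-01) = 78.981386
iter 2: u=0.600053  f(a)=+1.448e-03  f'(a)=-1.493e-01  a ← 78.981386 − (+1.448e-03/-1.493e-01) = 78.991084
iter 3: u=0.599979  f(a)=+2.729e-07  f'(a)=-1.492e-01  a ← 78.991084 − (+2.729e-07/-1.492e-01) = 78.991085
iter 4: u=0.599979  f(a)=+0.000e+00  f'(a)=-1.492e-01  a ← 78.991085 − (+0.000e+00/-1.492e-01) = 78.991085
converged: |Δa| < 1e-12 after 4 iterations
sag = a·(cosh(S/(2a)) − 1) = 78.991085·(cosh(0.599979) − 1) = 14.649048
T_max/T_min = cosh(S/(2a)) = 1.185452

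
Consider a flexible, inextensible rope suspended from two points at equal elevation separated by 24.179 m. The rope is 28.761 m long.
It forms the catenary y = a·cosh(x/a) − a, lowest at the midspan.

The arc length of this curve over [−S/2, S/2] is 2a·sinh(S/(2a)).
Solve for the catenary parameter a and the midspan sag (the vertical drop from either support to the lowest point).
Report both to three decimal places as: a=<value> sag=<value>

a=11.647 sag=6.859

seed: a₀ = √(S³/(24(L−S))) = √(24.179³/(24·4.582)) = 11.337684
iter 1: u=1.066311  f(a)=+2.677e-01  f'(a)=-9.040e-01  a ← 11.337684 − (+2.677e-01/-9.040e-01) = 11.633766
iter 2: u=1.039173  f(a)=+1.084e-02  f'(a)=-8.321e-01  a ← 11.633766 − (+1.084e-02/-8.321e-01) = 11.646797
iter 3: u=1.038011  f(a)=+1.946e-05  f'(a)=-8.291e-01  a ← 11.646797 − (+1.946e-05/-8.291e-01) = 11.646820
iter 4: u=1.038009  f(a)=+6.293e-11  f'(a)=-8.291e-01  a ← 11.646820 − (+6.293e-11/-8.291e-01) = 11.646820
iter 5: u=1.038009  f(a)=+7.105e-15  f'(a)=-8.291e-01  a ← 11.646820 − (+7.105e-15/-8.291e-01) = 11.646820
converged: |Δa| < 1e-12 after 5 iterations
sag = a·(cosh(S/(2a)) − 1) = 11.646820·(cosh(1.038009) − 1) = 6.858509
T_max/T_min = cosh(S/(2a)) = 1.588874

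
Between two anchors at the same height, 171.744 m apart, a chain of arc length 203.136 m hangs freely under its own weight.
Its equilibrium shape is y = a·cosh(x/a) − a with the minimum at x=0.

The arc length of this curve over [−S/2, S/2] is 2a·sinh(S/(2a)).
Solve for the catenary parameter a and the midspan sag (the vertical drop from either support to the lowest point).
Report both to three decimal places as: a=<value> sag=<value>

seed: a₀ = √(S³/(24(L−S))) = √(171.744³/(24·31.392)) = 81.998753
iter 1: u=1.047235  f(a)=+1.767e+00  f'(a)=-8.530e-01  a ← 81.998753 − (+1.767e+00/-8.530e-01) = 84.070298
iter 2: u=1.021431  f(a)=+6.918e-02  f'(a)=-7.874e-01  a ← 84.070298 − (+6.918e-02/-7.874e-01) = 84.158153
iter 3: u=1.020365  f(a)=+1.156e-04  f'(a)=-7.848e-01  a ← 84.158153 − (+1.156e-04/-7.848e-01) = 84.158300
iter 4: u=1.020363  f(a)=+3.240e-10  f'(a)=-7.848e-01  a ← 84.158300 − (+3.240e-10/-7.848e-01) = 84.158300
iter 5: u=1.020363  f(a)=+2.842e-14  f'(a)=-7.848e-01  a ← 84.158300 − (+2.842e-14/-7.848e-01) = 84.158300
converged: |Δa| < 1e-12 after 5 iterations
sag = a·(cosh(S/(2a)) − 1) = 84.158300·(cosh(1.020363) − 1) = 47.745749
T_max/T_min = cosh(S/(2a)) = 1.567333

a=84.158 sag=47.746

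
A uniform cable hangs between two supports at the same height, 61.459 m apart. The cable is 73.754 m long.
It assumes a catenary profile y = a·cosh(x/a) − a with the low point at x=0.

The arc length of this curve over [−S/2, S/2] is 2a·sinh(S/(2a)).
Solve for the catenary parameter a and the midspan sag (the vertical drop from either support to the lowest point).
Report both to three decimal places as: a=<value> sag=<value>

a=28.854 sag=17.970

seed: a₀ = √(S³/(24(L−S))) = √(61.459³/(24·12.295)) = 28.048416
iter 1: u=1.095588  f(a)=+7.593e-01  f'(a)=-9.865e-01  a ← 28.048416 − (+7.593e-01/-9.865e-01) = 28.818110
iter 2: u=1.066326  f(a)=+3.238e-02  f'(a)=-9.040e-01  a ← 28.818110 − (+3.238e-02/-9.040e-01) = 28.853926
iter 3: u=1.065002  f(a)=+6.468e-05  f'(a)=-9.004e-01  a ← 28.853926 − (+6.468e-05/-9.004e-01) = 28.853998
iter 4: u=1.065000  f(a)=+2.592e-10  f'(a)=-9.004e-01  a ← 28.853998 − (+2.592e-10/-9.004e-01) = 28.853998
iter 5: u=1.065000  f(a)=+1.421e-14  f'(a)=-9.004e-01  a ← 28.853998 − (+1.421e-14/-9.004e-01) = 28.853998
converged: |Δa| < 1e-12 after 5 iterations
sag = a·(cosh(S/(2a)) − 1) = 28.853998·(cosh(1.065000) − 1) = 17.969782
T_max/T_min = cosh(S/(2a)) = 1.622783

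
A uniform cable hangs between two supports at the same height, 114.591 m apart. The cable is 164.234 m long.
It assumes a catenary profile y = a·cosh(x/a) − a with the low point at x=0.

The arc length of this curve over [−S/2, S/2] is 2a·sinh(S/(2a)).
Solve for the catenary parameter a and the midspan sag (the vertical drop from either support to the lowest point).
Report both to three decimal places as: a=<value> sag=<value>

a=37.650 sag=52.687

seed: a₀ = √(S³/(24(L−S))) = √(114.591³/(24·49.643)) = 35.537849
iter 1: u=1.612239  f(a)=+6.866e+00  f'(a)=-3.591e+00  a ← 35.537849 − (+6.866e+00/-3.591e+00) = 37.449960
iter 2: u=1.529922  f(a)=+5.931e-01  f'(a)=-2.995e+00  a ← 37.449960 − (+5.931e-01/-2.995e+00) = 37.647986
iter 3: u=1.521874  f(a)=+5.349e-03  f'(a)=-2.941e+00  a ← 37.647986 − (+5.349e-03/-2.941e+00) = 37.649805
iter 4: u=1.521801  f(a)=+4.439e-07  f'(a)=-2.941e+00  a ← 37.649805 − (+4.439e-07/-2.941e+00) = 37.649805
iter 5: u=1.521801  f(a)=+0.000e+00  f'(a)=-2.941e+00  a ← 37.649805 − (+0.000e+00/-2.941e+00) = 37.649805
converged: |Δa| < 1e-12 after 5 iterations
sag = a·(cosh(S/(2a)) − 1) = 37.649805·(cosh(1.521801) − 1) = 52.686840
T_max/T_min = cosh(S/(2a)) = 2.399392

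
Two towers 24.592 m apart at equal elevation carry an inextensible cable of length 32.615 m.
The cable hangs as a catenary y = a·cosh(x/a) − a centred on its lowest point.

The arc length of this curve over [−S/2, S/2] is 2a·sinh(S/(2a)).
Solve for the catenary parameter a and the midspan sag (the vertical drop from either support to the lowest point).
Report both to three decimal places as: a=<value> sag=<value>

a=9.190 sag=9.529

seed: a₀ = √(S³/(24(L−S))) = √(24.592³/(24·8.023)) = 8.788540
iter 1: u=1.399095  f(a)=+8.228e-01  f'(a)=-2.209e+00  a ← 8.788540 − (+8.228e-01/-2.209e+00) = 9.161023
iter 2: u=1.342208  f(a)=+5.520e-02  f'(a)=-1.922e+00  a ← 9.161023 − (+5.520e-02/-1.922e+00) = 9.189749
iter 3: u=1.338013  f(a)=+2.880e-04  f'(a)=-1.902e+00  a ← 9.189749 − (+2.880e-04/-1.902e+00) = 9.189900
iter 4: u=1.337991  f(a)=+7.927e-09  f'(a)=-1.902e+00  a ← 9.189900 − (+7.927e-09/-1.902e+00) = 9.189900
iter 5: u=1.337991  f(a)=+0.000e+00  f'(a)=-1.902e+00  a ← 9.189900 − (+0.000e+00/-1.902e+00) = 9.189900
converged: |Δa| < 1e-12 after 5 iterations
sag = a·(cosh(S/(2a)) − 1) = 9.189900·(cosh(1.337991) − 1) = 9.528775
T_max/T_min = cosh(S/(2a)) = 2.036875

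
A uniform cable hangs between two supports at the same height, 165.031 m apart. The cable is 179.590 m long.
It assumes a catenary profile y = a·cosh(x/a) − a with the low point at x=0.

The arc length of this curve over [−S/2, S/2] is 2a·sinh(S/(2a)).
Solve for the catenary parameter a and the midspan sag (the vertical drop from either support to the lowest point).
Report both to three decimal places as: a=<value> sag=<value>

a=114.888 sag=30.928

seed: a₀ = √(S³/(24(L−S))) = √(165.031³/(24·14.559)) = 113.416673
iter 1: u=0.727543  f(a)=+3.902e-01  f'(a)=-2.706e-01  a ← 113.416673 − (+3.902e-01/-2.706e-01) = 114.858776
iter 2: u=0.718408  f(a)=+7.567e-03  f'(a)=-2.602e-01  a ← 114.858776 − (+7.567e-03/-2.602e-01) = 114.887861
iter 3: u=0.718226  f(a)=+2.971e-06  f'(a)=-2.600e-01  a ← 114.887861 − (+2.971e-06/-2.600e-01) = 114.887872
iter 4: u=0.718226  f(a)=+4.832e-13  f'(a)=-2.600e-01  a ← 114.887872 − (+4.832e-13/-2.600e-01) = 114.887872
converged: |Δa| < 1e-12 after 4 iterations
sag = a·(cosh(S/(2a)) − 1) = 114.887872·(cosh(0.718226) − 1) = 30.928331
T_max/T_min = cosh(S/(2a)) = 1.269204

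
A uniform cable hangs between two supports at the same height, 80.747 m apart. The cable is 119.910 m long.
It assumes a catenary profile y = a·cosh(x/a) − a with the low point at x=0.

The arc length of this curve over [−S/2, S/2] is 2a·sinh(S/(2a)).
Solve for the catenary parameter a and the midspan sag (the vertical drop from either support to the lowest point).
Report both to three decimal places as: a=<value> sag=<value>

a=25.227 sag=39.819

seed: a₀ = √(S³/(24(L−S))) = √(80.747³/(24·39.163)) = 23.667152
iter 1: u=1.705888  f(a)=+6.110e+00  f'(a)=-4.378e+00  a ← 23.667152 − (+6.110e+00/-4.378e+00) = 25.062586
iter 2: u=1.610907  f(a)=+5.820e-01  f'(a)=-3.580e+00  a ← 25.062586 − (+5.820e-01/-3.580e+00) = 25.225143
iter 3: u=1.600526  f(a)=+6.510e-03  f'(a)=-3.501e+00  a ← 25.225143 − (+6.510e-03/-3.501e+00) = 25.227003
iter 4: u=1.600408  f(a)=+8.347e-07  f'(a)=-3.500e+00  a ← 25.227003 − (+8.347e-07/-3.500e+00) = 25.227003
iter 5: u=1.600408  f(a)=+1.421e-14  f'(a)=-3.500e+00  a ← 25.227003 − (+1.421e-14/-3.500e+00) = 25.227003
converged: |Δa| < 1e-12 after 5 iterations
sag = a·(cosh(S/(2a)) − 1) = 25.227003·(cosh(1.600408) − 1) = 39.819163
T_max/T_min = cosh(S/(2a)) = 2.578434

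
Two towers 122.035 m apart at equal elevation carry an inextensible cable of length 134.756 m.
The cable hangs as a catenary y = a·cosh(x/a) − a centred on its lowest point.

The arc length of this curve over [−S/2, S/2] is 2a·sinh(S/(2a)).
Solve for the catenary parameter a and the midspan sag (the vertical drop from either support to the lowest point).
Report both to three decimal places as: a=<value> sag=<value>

a=78.333 sag=24.991

seed: a₀ = √(S³/(24(L−S))) = √(122.035³/(24·12.721)) = 77.154340
iter 1: u=0.790850  f(a)=+4.038e-01  f'(a)=-3.508e-01  a ← 77.154340 − (+4.038e-01/-3.508e-01) = 78.305245
iter 2: u=0.779226  f(a)=+9.212e-03  f'(a)=-3.350e-01  a ← 78.305245 − (+9.212e-03/-3.350e-01) = 78.332745
iter 3: u=0.778953  f(a)=+5.044e-06  f'(a)=-3.346e-01  a ← 78.332745 − (+5.044e-06/-3.346e-01) = 78.332760
iter 4: u=0.778953  f(a)=+1.535e-12  f'(a)=-3.346e-01  a ← 78.332760 − (+1.535e-12/-3.346e-01) = 78.332760
converged: |Δa| < 1e-12 after 4 iterations
sag = a·(cosh(S/(2a)) − 1) = 78.332760·(cosh(0.778953) − 1) = 24.991081
T_max/T_min = cosh(S/(2a)) = 1.319037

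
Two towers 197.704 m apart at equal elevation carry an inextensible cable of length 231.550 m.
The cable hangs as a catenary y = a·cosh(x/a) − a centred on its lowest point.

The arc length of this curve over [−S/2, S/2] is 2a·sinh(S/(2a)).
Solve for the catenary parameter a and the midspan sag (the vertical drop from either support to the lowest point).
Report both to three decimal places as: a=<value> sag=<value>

a=99.947 sag=53.001

seed: a₀ = √(S³/(24(L−S))) = √(197.704³/(24·33.846)) = 97.535764
iter 1: u=1.013495  f(a)=+1.781e+00  f'(a)=-7.680e-01  a ← 97.535764 − (+1.781e+00/-7.680e-01) = 99.855377
iter 2: u=0.989952  f(a)=+6.553e-02  f'(a)=-7.124e-01  a ← 99.855377 − (+6.553e-02/-7.124e-01) = 99.947360
iter 3: u=0.989041  f(a)=+9.617e-05  f'(a)=-7.103e-01  a ← 99.947360 − (+9.617e-05/-7.103e-01) = 99.947495
iter 4: u=0.989039  f(a)=+2.078e-10  f'(a)=-7.103e-01  a ← 99.947495 − (+2.078e-10/-7.103e-01) = 99.947495
iter 5: u=0.989039  f(a)=-2.842e-14  f'(a)=-7.103e-01  a ← 99.947495 − (-2.842e-14/-7.103e-01) = 99.947495
converged: |Δa| < 1e-12 after 5 iterations
sag = a·(cosh(S/(2a)) − 1) = 99.947495·(cosh(0.989039) − 1) = 53.001360
T_max/T_min = cosh(S/(2a)) = 1.530292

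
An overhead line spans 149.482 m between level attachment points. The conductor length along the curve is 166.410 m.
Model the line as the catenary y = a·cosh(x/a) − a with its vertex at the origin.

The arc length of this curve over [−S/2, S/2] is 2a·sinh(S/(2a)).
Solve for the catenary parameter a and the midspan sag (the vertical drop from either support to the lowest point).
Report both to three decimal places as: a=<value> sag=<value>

a=92.174 sag=32.000

seed: a₀ = √(S³/(24(L−S))) = √(149.482³/(24·16.928)) = 90.672357
iter 1: u=0.824298  f(a)=+5.845e-01  f'(a)=-3.994e-01  a ← 90.672357 − (+5.845e-01/-3.994e-01) = 92.135848
iter 2: u=0.811204  f(a)=+1.445e-02  f'(a)=-3.799e-01  a ← 92.135848 − (+1.445e-02/-3.799e-01) = 92.173894
iter 3: u=0.810870  f(a)=+9.331e-06  f'(a)=-3.794e-01  a ← 92.173894 − (+9.331e-06/-3.794e-01) = 92.173918
iter 4: u=0.810869  f(a)=+3.894e-12  f'(a)=-3.794e-01  a ← 92.173918 − (+3.894e-12/-3.794e-01) = 92.173918
converged: |Δa| < 1e-12 after 4 iterations
sag = a·(cosh(S/(2a)) − 1) = 92.173918·(cosh(0.810869) − 1) = 31.999763
T_max/T_min = cosh(S/(2a)) = 1.347167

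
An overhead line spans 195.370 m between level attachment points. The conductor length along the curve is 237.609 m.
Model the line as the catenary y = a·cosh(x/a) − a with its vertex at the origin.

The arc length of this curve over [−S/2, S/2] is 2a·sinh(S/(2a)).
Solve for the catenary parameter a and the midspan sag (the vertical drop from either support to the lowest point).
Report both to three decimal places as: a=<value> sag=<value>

seed: a₀ = √(S³/(24(L−S))) = √(195.370³/(24·42.239)) = 85.767822
iter 1: u=1.138947  f(a)=+2.826e+00  f'(a)=-1.119e+00  a ← 85.767822 − (+2.826e+00/-1.119e+00) = 88.293558
iter 2: u=1.106366  f(a)=+1.296e-01  f'(a)=-1.018e+00  a ← 88.293558 − (+1.296e-01/-1.018e+00) = 88.420860
iter 3: u=1.104773  f(a)=+3.018e-04  f'(a)=-1.014e+00  a ← 88.420860 − (+3.018e-04/-1.014e+00) = 88.421158
iter 4: u=1.104770  f(a)=+1.645e-09  f'(a)=-1.014e+00  a ← 88.421158 − (+1.645e-09/-1.014e+00) = 88.421158
iter 5: u=1.104770  f(a)=-2.842e-14  f'(a)=-1.014e+00  a ← 88.421158 − (-2.842e-14/-1.014e+00) = 88.421158
converged: |Δa| < 1e-12 after 5 iterations
sag = a·(cosh(S/(2a)) − 1) = 88.421158·(cosh(1.104770) − 1) = 59.676143
T_max/T_min = cosh(S/(2a)) = 1.674908

a=88.421 sag=59.676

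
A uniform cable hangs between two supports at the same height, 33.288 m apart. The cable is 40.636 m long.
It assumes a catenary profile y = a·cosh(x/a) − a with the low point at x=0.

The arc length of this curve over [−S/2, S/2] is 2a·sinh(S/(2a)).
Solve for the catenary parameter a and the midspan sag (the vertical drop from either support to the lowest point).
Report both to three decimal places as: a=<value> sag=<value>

seed: a₀ = √(S³/(24(L−S))) = √(33.288³/(24·7.348)) = 14.462433
iter 1: u=1.150844  f(a)=+5.022e-01  f'(a)=-1.157e+00  a ← 14.462433 − (+5.022e-01/-1.157e+00) = 14.896416
iter 2: u=1.117316  f(a)=+2.349e-02  f'(a)=-1.051e+00  a ← 14.896416 − (+2.349e-02/-1.051e+00) = 14.918763
iter 3: u=1.115642  f(a)=+5.699e-05  f'(a)=-1.046e+00  a ← 14.918763 − (+5.699e-05/-1.046e+00) = 14.918817
iter 4: u=1.115638  f(a)=+3.372e-10  f'(a)=-1.046e+00  a ← 14.918817 − (+3.372e-10/-1.046e+00) = 14.918817
iter 5: u=1.115638  f(a)=+0.000e+00  f'(a)=-1.046e+00  a ← 14.918817 − (+0.000e+00/-1.046e+00) = 14.918817
converged: |Δa| < 1e-12 after 5 iterations
sag = a·(cosh(S/(2a)) − 1) = 14.918817·(cosh(1.115638) − 1) = 10.288171
T_max/T_min = cosh(S/(2a)) = 1.689610

a=14.919 sag=10.288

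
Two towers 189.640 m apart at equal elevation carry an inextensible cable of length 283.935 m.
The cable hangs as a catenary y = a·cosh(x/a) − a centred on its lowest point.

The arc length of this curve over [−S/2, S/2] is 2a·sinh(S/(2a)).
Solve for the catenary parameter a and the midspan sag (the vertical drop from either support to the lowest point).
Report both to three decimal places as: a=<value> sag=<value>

seed: a₀ = √(S³/(24(L−S))) = √(189.640³/(24·94.295)) = 54.896539
iter 1: u=1.727249  f(a)=+1.511e+01  f'(a)=-4.576e+00  a ← 54.896539 − (+1.511e+01/-4.576e+00) = 58.198232
iter 2: u=1.629259  f(a)=+1.470e+00  f'(a)=-3.725e+00  a ← 58.198232 − (+1.470e+00/-3.725e+00) = 58.592961
iter 3: u=1.618283  f(a)=+1.724e-02  f'(a)=-3.638e+00  a ← 58.592961 − (+1.724e-02/-3.638e+00) = 58.597700
iter 4: u=1.618152  f(a)=+2.432e-06  f'(a)=-3.637e+00  a ← 58.597700 − (+2.432e-06/-3.637e+00) = 58.597700
iter 5: u=1.618152  f(a)=+5.684e-14  f'(a)=-3.637e+00  a ← 58.597700 − (+5.684e-14/-3.637e+00) = 58.597700
converged: |Δa| < 1e-12 after 5 iterations
sag = a·(cosh(S/(2a)) − 1) = 58.597700·(cosh(1.618152) − 1) = 94.987655
T_max/T_min = cosh(S/(2a)) = 2.621013

a=58.598 sag=94.988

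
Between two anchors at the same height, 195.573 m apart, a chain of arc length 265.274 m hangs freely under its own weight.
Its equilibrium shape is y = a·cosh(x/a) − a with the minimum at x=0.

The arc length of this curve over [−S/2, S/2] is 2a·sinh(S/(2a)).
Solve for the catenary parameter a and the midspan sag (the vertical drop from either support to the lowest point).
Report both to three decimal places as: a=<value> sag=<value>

a=70.188 sag=79.875

seed: a₀ = √(S³/(24(L−S))) = √(195.573³/(24·69.701)) = 66.871062
iter 1: u=1.462314  f(a)=+7.843e+00  f'(a)=-2.566e+00  a ← 66.871062 − (+7.843e+00/-2.566e+00) = 69.927850
iter 2: u=1.398391  f(a)=+5.699e-01  f'(a)=-2.205e+00  a ← 69.927850 − (+5.699e-01/-2.205e+00) = 70.186247
iter 3: u=1.393243  f(a)=+3.529e-03  f'(a)=-2.178e+00  a ← 70.186247 − (+3.529e-03/-2.178e+00) = 70.187867
iter 4: u=1.393211  f(a)=+1.372e-07  f'(a)=-2.178e+00  a ← 70.187867 − (+1.372e-07/-2.178e+00) = 70.187867
iter 5: u=1.393211  f(a)=+0.000e+00  f'(a)=-2.178e+00  a ← 70.187867 − (+0.000e+00/-2.178e+00) = 70.187867
converged: |Δa| < 1e-12 after 5 iterations
sag = a·(cosh(S/(2a)) − 1) = 70.187867·(cosh(1.393211) − 1) = 79.875154
T_max/T_min = cosh(S/(2a)) = 2.138019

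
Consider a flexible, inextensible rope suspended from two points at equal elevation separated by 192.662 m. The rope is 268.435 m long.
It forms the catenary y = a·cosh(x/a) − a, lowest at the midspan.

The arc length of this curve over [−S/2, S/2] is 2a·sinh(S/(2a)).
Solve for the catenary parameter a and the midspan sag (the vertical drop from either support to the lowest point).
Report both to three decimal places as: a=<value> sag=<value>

a=66.118 sag=83.501

seed: a₀ = √(S³/(24(L−S))) = √(192.662³/(24·75.773)) = 62.709196
iter 1: u=1.536154  f(a)=+9.459e+00  f'(a)=-3.037e+00  a ← 62.709196 − (+9.459e+00/-3.037e+00) = 65.823798
iter 2: u=1.463468  f(a)=+7.504e-01  f'(a)=-2.573e+00  a ← 65.823798 − (+7.504e-01/-2.573e+00) = 66.115479
iter 3: u=1.457011  f(a)=+5.622e-03  f'(a)=-2.534e+00  a ← 66.115479 − (+5.622e-03/-2.534e+00) = 66.117697
iter 4: u=1.456962  f(a)=+3.207e-07  f'(a)=-2.534e+00  a ← 66.117697 − (+3.207e-07/-2.534e+00) = 66.117697
iter 5: u=1.456962  f(a)=+0.000e+00  f'(a)=-2.534e+00  a ← 66.117697 − (+0.000e+00/-2.534e+00) = 66.117697
converged: |Δa| < 1e-12 after 5 iterations
sag = a·(cosh(S/(2a)) − 1) = 66.117697·(cosh(1.456962) − 1) = 83.501443
T_max/T_min = cosh(S/(2a)) = 2.262921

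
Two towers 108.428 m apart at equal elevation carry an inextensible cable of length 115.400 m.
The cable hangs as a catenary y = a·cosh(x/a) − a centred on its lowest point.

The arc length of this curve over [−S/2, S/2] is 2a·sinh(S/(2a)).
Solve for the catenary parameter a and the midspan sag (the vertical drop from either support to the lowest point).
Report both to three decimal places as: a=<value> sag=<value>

a=88.112 sag=17.211

seed: a₀ = √(S³/(24(L−S))) = √(108.428³/(24·6.972)) = 87.282637
iter 1: u=0.621132  f(a)=+1.357e-01  f'(a)=-1.660e-01  a ← 87.282637 − (+1.357e-01/-1.660e-01) = 88.100280
iter 2: u=0.615367  f(a)=+1.931e-03  f'(a)=-1.613e-01  a ← 88.100280 − (+1.931e-03/-1.613e-01) = 88.112250
iter 3: u=0.615283  f(a)=+4.033e-07  f'(a)=-1.612e-01  a ← 88.112250 − (+4.033e-07/-1.612e-01) = 88.112252
iter 4: u=0.615283  f(a)=+2.842e-14  f'(a)=-1.612e-01  a ← 88.112252 − (+2.842e-14/-1.612e-01) = 88.112252
converged: |Δa| < 1e-12 after 4 iterations
sag = a·(cosh(S/(2a)) − 1) = 88.112252·(cosh(0.615283) − 1) = 17.211340
T_max/T_min = cosh(S/(2a)) = 1.195334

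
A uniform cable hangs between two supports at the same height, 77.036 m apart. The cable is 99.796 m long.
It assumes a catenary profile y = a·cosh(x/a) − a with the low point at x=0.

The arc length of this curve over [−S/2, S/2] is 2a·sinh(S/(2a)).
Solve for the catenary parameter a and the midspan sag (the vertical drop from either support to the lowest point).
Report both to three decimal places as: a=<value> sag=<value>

a=30.134 sag=28.157

seed: a₀ = √(S³/(24(L−S))) = √(77.036³/(24·22.760)) = 28.930027
iter 1: u=1.331419  f(a)=+2.105e+00  f'(a)=-1.871e+00  a ← 28.930027 − (+2.105e+00/-1.871e+00) = 30.055096
iter 2: u=1.281580  f(a)=+1.290e-01  f'(a)=-1.648e+00  a ← 30.055096 − (+1.290e-01/-1.648e+00) = 30.133385
iter 3: u=1.278250  f(a)=+5.546e-04  f'(a)=-1.634e+00  a ← 30.133385 − (+5.546e-04/-1.634e+00) = 30.133725
iter 4: u=1.278236  f(a)=+1.035e-08  f'(a)=-1.634e+00  a ← 30.133725 − (+1.035e-08/-1.634e+00) = 30.133725
iter 5: u=1.278236  f(a)=+0.000e+00  f'(a)=-1.634e+00  a ← 30.133725 − (+0.000e+00/-1.634e+00) = 30.133725
converged: |Δa| < 1e-12 after 5 iterations
sag = a·(cosh(S/(2a)) − 1) = 30.133725·(cosh(1.278236) − 1) = 28.157370
T_max/T_min = cosh(S/(2a)) = 1.934414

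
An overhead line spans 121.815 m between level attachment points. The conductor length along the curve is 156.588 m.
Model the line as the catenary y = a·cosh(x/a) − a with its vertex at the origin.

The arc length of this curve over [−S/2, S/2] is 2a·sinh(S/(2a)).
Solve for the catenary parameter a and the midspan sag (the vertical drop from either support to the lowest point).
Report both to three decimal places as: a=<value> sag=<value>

a=48.414 sag=43.639

seed: a₀ = √(S³/(24(L−S))) = √(121.815³/(24·34.773)) = 46.539794
iter 1: u=1.308719  f(a)=+3.102e+00  f'(a)=-1.766e+00  a ← 46.539794 − (+3.102e+00/-1.766e+00) = 48.296003
iter 2: u=1.261129  f(a)=+1.842e-01  f'(a)=-1.562e+00  a ← 48.296003 − (+1.842e-01/-1.562e+00) = 48.413935
iter 3: u=1.258057  f(a)=+7.407e-04  f'(a)=-1.550e+00  a ← 48.413935 − (+7.407e-04/-1.550e+00) = 48.414413
iter 4: u=1.258045  f(a)=+1.208e-08  f'(a)=-1.550e+00  a ← 48.414413 − (+1.208e-08/-1.550e+00) = 48.414413
iter 5: u=1.258045  f(a)=-2.842e-14  f'(a)=-1.550e+00  a ← 48.414413 − (-2.842e-14/-1.550e+00) = 48.414413
converged: |Δa| < 1e-12 after 5 iterations
sag = a·(cosh(S/(2a)) − 1) = 48.414413·(cosh(1.258045) − 1) = 43.639407
T_max/T_min = cosh(S/(2a)) = 1.901372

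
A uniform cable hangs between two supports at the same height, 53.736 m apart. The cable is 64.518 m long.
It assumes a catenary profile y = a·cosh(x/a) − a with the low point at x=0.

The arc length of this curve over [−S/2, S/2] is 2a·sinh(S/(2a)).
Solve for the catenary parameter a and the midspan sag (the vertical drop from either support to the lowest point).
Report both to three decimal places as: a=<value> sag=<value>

a=25.193 sag=15.738

seed: a₀ = √(S³/(24(L−S))) = √(53.736³/(24·10.782)) = 24.487402
iter 1: u=1.097217  f(a)=+6.679e-01  f'(a)=-9.913e-01  a ← 24.487402 − (+6.679e-01/-9.913e-01) = 25.161201
iter 2: u=1.067835  f(a)=+2.856e-02  f'(a)=-9.082e-01  a ← 25.161201 − (+2.856e-02/-9.082e-01) = 25.192651
iter 3: u=1.066502  f(a)=+5.739e-05  f'(a)=-9.045e-01  a ← 25.192651 − (+5.739e-05/-9.045e-01) = 25.192714
iter 4: u=1.066499  f(a)=+2.327e-10  f'(a)=-9.045e-01  a ← 25.192714 − (+2.327e-10/-9.045e-01) = 25.192714
iter 5: u=1.066499  f(a)=+2.842e-14  f'(a)=-9.045e-01  a ← 25.192714 − (+2.842e-14/-9.045e-01) = 25.192714
converged: |Δa| < 1e-12 after 5 iterations
sag = a·(cosh(S/(2a)) − 1) = 25.192714·(cosh(1.066499) − 1) = 15.737909
T_max/T_min = cosh(S/(2a)) = 1.624701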